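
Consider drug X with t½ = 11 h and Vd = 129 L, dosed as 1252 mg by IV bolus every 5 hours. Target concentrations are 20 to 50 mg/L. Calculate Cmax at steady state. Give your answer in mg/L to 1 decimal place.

τ/t½ = 5/11 ≈ 0.45455, so fraction remaining f = (1/2)^(5/11) ≈ 0.7297.
At steady state, accumulation factor R = 1/(1 − e^(−kτ)) ≈ 3.6996.
Single-dose peak C₀ = D/Vd = 1252/129 ≈ 9.705 mg/L.
Steady-state peak Cmax,ss = C₀·R ≈ 9.705 × 3.6996 ≈ 35.905 mg/L.
Peak 35.9 mg/L vs MTC 50 mg/L: below toxic threshold.

35.9 mg/L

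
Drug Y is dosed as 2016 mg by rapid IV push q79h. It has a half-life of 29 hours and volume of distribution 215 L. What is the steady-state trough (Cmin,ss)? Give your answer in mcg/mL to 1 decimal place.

k = ln2/t½ = ln2/29 ≈ 0.023902 h⁻¹; fraction remaining f = e^(−kτ) = e^(−0.023902×79) ≈ 0.1513.
At steady state, accumulation factor R = 1/(1 − e^(−kτ)) ≈ 1.1783.
Each bolus raises the concentration by D/Vd = 2016/215 ≈ 9.377 mcg/mL.
Steady-state peak Cmax,ss = C₀·R ≈ 9.377 × 1.1783 ≈ 11.049 mcg/mL.
Steady-state trough Cmin,ss = Cmax,ss·f ≈ 11.049 × 0.1513 ≈ 1.672 mcg/mL.

1.7 mcg/mL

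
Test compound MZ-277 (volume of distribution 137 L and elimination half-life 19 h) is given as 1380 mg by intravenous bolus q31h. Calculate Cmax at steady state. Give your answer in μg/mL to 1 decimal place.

k = ln2/t½ = ln2/19 ≈ 0.036481 h⁻¹; fraction remaining f = e^(−kτ) = e^(−0.036481×31) ≈ 0.3227.
Accumulation ratio R = 1/(1 − f) ≈ 1/0.6773 ≈ 1.4765.
Single-dose peak C₀ = D/Vd = 1380/137 ≈ 10.073 μg/mL.
Steady-state peak Cmax,ss = C₀·R ≈ 10.073 × 1.4765 ≈ 14.873 μg/mL.

14.9 μg/mL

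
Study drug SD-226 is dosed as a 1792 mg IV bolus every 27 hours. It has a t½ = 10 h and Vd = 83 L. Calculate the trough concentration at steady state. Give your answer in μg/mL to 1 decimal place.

3.9 μg/mL

τ/t½ = 27/10 ≈ 2.7, so fraction remaining f = (1/2)^(27/10) ≈ 0.1539.
Accumulation ratio R = 1/(1 − f) ≈ 1/0.8461 ≈ 1.1819.
Each bolus raises the concentration by D/Vd = 1792/83 ≈ 21.590 μg/mL.
Steady-state peak Cmax,ss = C₀·R ≈ 21.590 × 1.1819 ≈ 25.517 μg/mL.
Steady-state trough Cmin,ss = Cmax,ss·f ≈ 25.517 × 0.1539 ≈ 3.927 μg/mL.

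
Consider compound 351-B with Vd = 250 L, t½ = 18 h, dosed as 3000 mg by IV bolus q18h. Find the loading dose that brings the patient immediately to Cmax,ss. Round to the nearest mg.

6000 mg

f = (1/2)^(18/18) ≈ 0.500000; accumulation ratio R = 1/(1−f) ≈ 2.00000.
Loading dose to hit Cmax,ss on first dose: D_load = D_maint·R ≈ 3000 × 2.00000 ≈ 6000.00 mg.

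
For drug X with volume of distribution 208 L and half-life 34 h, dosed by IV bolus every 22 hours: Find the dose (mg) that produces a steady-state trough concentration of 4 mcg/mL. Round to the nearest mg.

471 mg

τ/t½ = 22/34 ≈ 0.64706, so f = (1/2)^(22/34) ≈ 0.638581.
Cmin,ss = (D/Vd)·f/(1−f), so D = Cmin,ss·Vd·(1−f)/f.
D = 4 × 208 × (1−f)/f ≈ 4 × 208 × 0.56597 ≈ 470.89 mg.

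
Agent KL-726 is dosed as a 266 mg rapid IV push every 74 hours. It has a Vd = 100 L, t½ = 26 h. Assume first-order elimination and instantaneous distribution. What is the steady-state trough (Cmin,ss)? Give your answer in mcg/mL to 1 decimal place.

Over one 74-h interval, 74/26 ≈ 2.8462 half-lives elapse, leaving f ≈ 0.1391 of each dose.
Accumulation ratio R = 1/(1 − f) ≈ 1/0.8609 ≈ 1.1616.
Single-dose peak C₀ = D/Vd = 266/100 ≈ 2.660 mcg/mL.
Cmax,ss = C₀/(1 − f) ≈ 2.660/0.8609 ≈ 3.090 mcg/mL.
One interval later, Cmin,ss = Cmax,ss·e^(−kτ) ≈ 3.090 × 0.1391 ≈ 0.430 mcg/mL.

0.4 mcg/mL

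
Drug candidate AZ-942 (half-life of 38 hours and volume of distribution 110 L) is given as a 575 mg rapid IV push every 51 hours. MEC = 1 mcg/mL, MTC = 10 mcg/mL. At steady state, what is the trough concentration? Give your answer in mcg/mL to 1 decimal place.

3.4 mcg/mL

Over one 51-h interval, 51/38 ≈ 1.3421 half-lives elapse, leaving f ≈ 0.3944 of each dose.
Single-dose peak C₀ = D/Vd = 575/110 ≈ 5.227 mcg/mL.
Steady-state trough Cmin,ss = C₀·f/(1−f) ≈ 5.227 × 0.3944/0.6056 ≈ 3.404 mcg/mL.
Trough 3.4 mcg/mL vs MEC 1 mcg/mL: adequate.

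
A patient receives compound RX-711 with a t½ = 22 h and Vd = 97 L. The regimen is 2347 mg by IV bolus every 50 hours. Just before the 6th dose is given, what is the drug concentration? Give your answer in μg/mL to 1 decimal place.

f = (1/2)^(τ/t½) = (1/2)^(50/22) ≈ 0.2069.
C₀ = D/Vd = 2347/97 ≈ 24.196 μg/mL.
Before the 6th dose, 5 doses have been given. Superposition: Cmin = C₀·(f + f² + … + f^5).
≈ 24.196 × (0.2069 + 0.0428 + 0.0089 + 0.0018 + 0.0004) ≈ 24.196 × 0.2608 ≈ 6.310 μg/mL.

6.3 μg/mL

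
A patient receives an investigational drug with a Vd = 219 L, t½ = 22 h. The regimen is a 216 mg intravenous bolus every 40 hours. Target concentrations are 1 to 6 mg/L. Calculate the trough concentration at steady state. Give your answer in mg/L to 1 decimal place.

0.4 mg/L

Over one 40-h interval, 40/22 ≈ 1.8182 half-lives elapse, leaving f ≈ 0.2836 of each dose.
Each bolus raises the concentration by D/Vd = 216/219 ≈ 0.986 mg/L.
Steady-state trough Cmin,ss = C₀·f/(1−f) ≈ 0.986 × 0.2836/0.7164 ≈ 0.390 mg/L.
Trough 0.4 mg/L vs MEC 1 mg/L: subtherapeutic.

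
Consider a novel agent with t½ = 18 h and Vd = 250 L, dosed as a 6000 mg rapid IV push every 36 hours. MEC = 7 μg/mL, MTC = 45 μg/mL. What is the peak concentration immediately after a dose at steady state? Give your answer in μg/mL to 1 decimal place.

32.0 μg/mL

The dosing interval is 2 half-lives, so f = 2^(−2) = 0.25.
Accumulation ratio R = 1/(1 − f) = 1/0.75 = 4/3.
Single-dose peak C₀ = D/Vd = 6000/250 = 24 μg/mL.
Steady-state peak Cmax,ss = C₀·R = 24 × 4/3 ≈ 32.000 μg/mL.
Peak 32.0 μg/mL vs MTC 45 μg/mL: below toxic threshold.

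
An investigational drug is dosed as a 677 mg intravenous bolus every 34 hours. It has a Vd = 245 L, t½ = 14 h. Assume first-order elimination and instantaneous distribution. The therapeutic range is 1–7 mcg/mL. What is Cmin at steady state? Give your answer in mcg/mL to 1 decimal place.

k = ln2/t½ = ln2/14 ≈ 0.049511 h⁻¹; fraction remaining f = e^(−kτ) = e^(−0.049511×34) ≈ 0.1857.
Accumulation ratio R = 1/(1 − f) ≈ 1/0.8143 ≈ 1.2280.
Single-dose peak C₀ = D/Vd = 677/245 ≈ 2.763 mcg/mL.
Cmax,ss = C₀/(1 − f) ≈ 2.763/0.8143 ≈ 3.393 mcg/mL.
One interval later, Cmin,ss = Cmax,ss·e^(−kτ) ≈ 3.393 × 0.1857 ≈ 0.630 mcg/mL.
Trough 0.6 mcg/mL vs MEC 1 mcg/mL: subtherapeutic.

0.6 mcg/mL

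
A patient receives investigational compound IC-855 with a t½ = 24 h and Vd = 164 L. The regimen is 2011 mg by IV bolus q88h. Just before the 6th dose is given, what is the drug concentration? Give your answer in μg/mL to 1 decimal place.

1.0 μg/mL

f = (1/2)^(τ/t½) = (1/2)^(88/24) ≈ 0.0787.
C₀ = D/Vd = 2011/164 ≈ 12.262 μg/mL.
Before the 6th dose, 5 doses have been given. Superposition: Cmin = C₀·(f + f² + … + f^5).
≈ 12.262 × (0.0787 + 0.0062 + 0.0005 + 0.0000 + 0.0000) ≈ 12.262 × 0.0854 ≈ 1.047 μg/mL.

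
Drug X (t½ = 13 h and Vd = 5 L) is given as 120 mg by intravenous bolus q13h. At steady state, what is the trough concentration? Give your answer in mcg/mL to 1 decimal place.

τ = 13 h = 1 half-life, so f = (1/2)^1 = 0.5.
Accumulation ratio R = 1/(1 − f) = 1/0.5 = 2/1.
Single-dose peak C₀ = D/Vd = 120/5 = 24 mcg/mL.
Steady-state peak Cmax,ss = C₀·R = 24 × 2/1 ≈ 48.000 mcg/mL.
Steady-state trough Cmin,ss = Cmax,ss·f ≈ 48.000 × 0.5 ≈ 24.000 mcg/mL.

24.0 mcg/mL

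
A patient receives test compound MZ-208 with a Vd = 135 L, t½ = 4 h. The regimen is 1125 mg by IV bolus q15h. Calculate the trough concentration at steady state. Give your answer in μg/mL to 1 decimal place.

0.7 μg/mL

k = ln2/t½ = ln2/4 ≈ 0.173287 h⁻¹; fraction remaining f = e^(−kτ) = e^(−0.173287×15) ≈ 0.0743.
Each bolus raises the concentration by D/Vd = 1125/135 ≈ 8.333 μg/mL.
Steady-state trough Cmin,ss = C₀·f/(1−f) ≈ 8.333 × 0.0743/0.9257 ≈ 0.669 μg/mL.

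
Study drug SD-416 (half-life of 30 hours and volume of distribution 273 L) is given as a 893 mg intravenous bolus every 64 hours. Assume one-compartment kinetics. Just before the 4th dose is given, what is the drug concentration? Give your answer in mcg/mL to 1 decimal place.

f = (1/2)^(τ/t½) = (1/2)^(64/30) ≈ 0.2279.
C₀ = D/Vd = 893/273 ≈ 3.271 mcg/mL.
Before the 4th dose, 3 doses have been given. Superposition: Cmin = C₀·(f + f² + … + f^3).
≈ 3.271 × (0.2279 + 0.0519 + 0.0118) ≈ 3.271 × 0.2916 ≈ 0.954 mcg/mL.

1.0 mcg/mL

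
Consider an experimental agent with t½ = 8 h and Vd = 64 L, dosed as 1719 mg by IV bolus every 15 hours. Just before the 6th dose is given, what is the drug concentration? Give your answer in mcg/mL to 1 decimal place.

10.1 mcg/mL

f = (1/2)^(τ/t½) = (1/2)^(15/8) ≈ 0.2726.
C₀ = D/Vd = 1719/64 ≈ 26.859 mcg/mL.
Before the 6th dose, 5 doses have been given. Superposition: Cmin = C₀·(f + f² + … + f^5).
≈ 26.859 × (0.2726 + 0.0743 + 0.0203 + 0.0055 + 0.0015) ≈ 26.859 × 0.3742 ≈ 10.051 mcg/mL.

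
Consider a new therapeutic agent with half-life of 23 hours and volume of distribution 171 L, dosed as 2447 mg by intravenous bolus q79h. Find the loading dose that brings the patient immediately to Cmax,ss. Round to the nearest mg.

2696 mg

f = (1/2)^(79/23) ≈ 0.092476; accumulation ratio R = 1/(1−f) ≈ 1.10190.
Loading dose to hit Cmax,ss on first dose: D_load = D_maint·R ≈ 2447 × 1.10190 ≈ 2696.35 mg.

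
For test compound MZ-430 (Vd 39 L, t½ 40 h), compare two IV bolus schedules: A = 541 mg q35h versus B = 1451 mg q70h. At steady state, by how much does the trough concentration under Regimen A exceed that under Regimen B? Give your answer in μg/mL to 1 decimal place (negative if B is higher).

Regimen A: f = (1/2)^(35/40) ≈ 0.5453; Cmin,ss = (541/39)·f/(1−f) ≈ 16.636 μg/mL.
Regimen B: f = (1/2)^(70/40) ≈ 0.2973; Cmin,ss = (1451/39)·f/(1−f) ≈ 15.741 μg/mL.
Difference ≈ 16.636 − 15.741 ≈ 0.895 μg/mL.

0.9 μg/mL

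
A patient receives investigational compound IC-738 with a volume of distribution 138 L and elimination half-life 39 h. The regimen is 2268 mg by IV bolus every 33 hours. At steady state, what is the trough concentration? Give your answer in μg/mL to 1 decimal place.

20.6 μg/mL

Over one 33-h interval, 33/39 ≈ 0.84615 half-lives elapse, leaving f ≈ 0.5563 of each dose.
Each bolus raises the concentration by D/Vd = 2268/138 ≈ 16.435 μg/mL.
Steady-state trough Cmin,ss = C₀·f/(1−f) ≈ 16.435 × 0.5563/0.4437 ≈ 20.606 μg/mL.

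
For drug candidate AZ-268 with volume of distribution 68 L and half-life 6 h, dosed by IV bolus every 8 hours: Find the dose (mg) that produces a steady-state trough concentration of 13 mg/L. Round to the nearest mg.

τ/t½ = 8/6 ≈ 1.3333, so f = (1/2)^(8/6) ≈ 0.396850.
Cmin,ss = (D/Vd)·f/(1−f), so D = Cmin,ss·Vd·(1−f)/f.
D = 13 × 68 × (1−f)/f ≈ 13 × 68 × 1.51984 ≈ 1343.54 mg.

1344 mg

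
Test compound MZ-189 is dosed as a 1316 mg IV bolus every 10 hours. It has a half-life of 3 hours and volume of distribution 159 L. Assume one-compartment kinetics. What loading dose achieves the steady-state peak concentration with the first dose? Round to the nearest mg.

1461 mg

f = (1/2)^(10/3) ≈ 0.099213; accumulation ratio R = 1/(1−f) ≈ 1.11014.
Loading dose to hit Cmax,ss on first dose: D_load = D_maint·R ≈ 1316 × 1.11014 ≈ 1460.94 mg.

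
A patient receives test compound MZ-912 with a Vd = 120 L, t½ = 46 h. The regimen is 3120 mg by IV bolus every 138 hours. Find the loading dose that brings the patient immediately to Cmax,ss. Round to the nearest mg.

3566 mg

f = (1/2)^(138/46) ≈ 0.125000; accumulation ratio R = 1/(1−f) ≈ 1.14286.
Loading dose to hit Cmax,ss on first dose: D_load = D_maint·R ≈ 3120 × 1.14286 ≈ 3565.72 mg.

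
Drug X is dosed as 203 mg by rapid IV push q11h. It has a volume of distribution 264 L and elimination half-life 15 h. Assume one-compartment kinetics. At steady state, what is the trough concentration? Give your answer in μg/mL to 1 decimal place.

Over one 11-h interval, 11/15 ≈ 0.73333 half-lives elapse, leaving f ≈ 0.6015 of each dose.
Accumulation ratio R = 1/(1 − f) ≈ 1/0.3985 ≈ 2.5094.
Single-dose peak C₀ = D/Vd = 203/264 ≈ 0.769 μg/mL.
Cmax,ss = C₀/(1 − f) ≈ 0.769/0.3985 ≈ 1.930 μg/mL.
Steady-state trough Cmin,ss = Cmax,ss·f ≈ 1.930 × 0.6015 ≈ 1.161 μg/mL.

1.2 μg/mL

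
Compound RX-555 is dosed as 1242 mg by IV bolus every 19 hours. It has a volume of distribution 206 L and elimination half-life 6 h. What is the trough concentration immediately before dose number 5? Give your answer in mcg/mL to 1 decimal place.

f = (1/2)^(τ/t½) = (1/2)^(19/6) ≈ 0.1114.
C₀ = D/Vd = 1242/206 ≈ 6.029 mcg/mL.
Before the 5th dose, 4 doses have been given. Superposition: Cmin = C₀·(f + f² + … + f^4).
≈ 6.029 × (0.1114 + 0.0124 + 0.0014 + 0.0002) ≈ 6.029 × 0.1254 ≈ 0.756 mcg/mL.

0.8 mcg/mL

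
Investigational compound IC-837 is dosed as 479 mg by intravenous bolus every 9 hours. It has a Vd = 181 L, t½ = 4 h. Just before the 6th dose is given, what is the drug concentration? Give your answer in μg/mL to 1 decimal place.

0.7 μg/mL

f = (1/2)^(τ/t½) = (1/2)^(9/4) ≈ 0.2102.
C₀ = D/Vd = 479/181 ≈ 2.646 μg/mL.
Before the 6th dose, 5 doses have been given. Superposition: Cmin = C₀·(f + f² + … + f^5).
≈ 2.646 × (0.2102 + 0.0442 + 0.0093 + 0.0020 + 0.0004) ≈ 2.646 × 0.2661 ≈ 0.704 μg/mL.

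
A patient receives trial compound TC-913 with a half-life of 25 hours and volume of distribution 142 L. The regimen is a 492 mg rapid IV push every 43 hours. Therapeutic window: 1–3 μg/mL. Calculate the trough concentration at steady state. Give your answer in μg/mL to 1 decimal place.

τ/t½ = 43/25 ≈ 1.72, so fraction remaining f = (1/2)^(43/25) ≈ 0.3035.
Single-dose peak C₀ = D/Vd = 492/142 ≈ 3.465 μg/mL.
Steady-state trough Cmin,ss = C₀·f/(1−f) ≈ 3.465 × 0.3035/0.6965 ≈ 1.510 μg/mL.
Trough 1.5 μg/mL vs MEC 1 μg/mL: adequate.

1.5 μg/mL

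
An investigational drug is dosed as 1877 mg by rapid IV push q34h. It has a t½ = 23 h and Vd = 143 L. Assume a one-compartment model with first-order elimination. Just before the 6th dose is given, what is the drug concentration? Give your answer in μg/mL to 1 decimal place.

7.3 μg/mL

f = (1/2)^(τ/t½) = (1/2)^(34/23) ≈ 0.3589.
C₀ = D/Vd = 1877/143 ≈ 13.126 μg/mL.
Before the 6th dose, 5 doses have been given. Superposition: Cmin = C₀·(f + f² + … + f^5).
≈ 13.126 × (0.3589 + 0.1288 + 0.0462 + 0.0166 + 0.0060) ≈ 13.126 × 0.5565 ≈ 7.305 μg/mL.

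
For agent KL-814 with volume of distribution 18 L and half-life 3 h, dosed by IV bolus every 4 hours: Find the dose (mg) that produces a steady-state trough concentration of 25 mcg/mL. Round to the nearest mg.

τ/t½ = 4/3 ≈ 1.3333, so f = (1/2)^(4/3) ≈ 0.396850.
Cmin,ss = (D/Vd)·f/(1−f), so D = Cmin,ss·Vd·(1−f)/f.
D = 25 × 18 × (1−f)/f ≈ 25 × 18 × 1.51984 ≈ 683.93 mg.

684 mg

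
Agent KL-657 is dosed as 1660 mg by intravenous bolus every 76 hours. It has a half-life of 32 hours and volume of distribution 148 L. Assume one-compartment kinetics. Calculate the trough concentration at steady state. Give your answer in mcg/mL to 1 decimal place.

2.7 mcg/mL

Over one 76-h interval, 76/32 ≈ 2.375 half-lives elapse, leaving f ≈ 0.1928 of each dose.
Each bolus raises the concentration by D/Vd = 1660/148 ≈ 11.216 mcg/mL.
Steady-state trough Cmin,ss = C₀·f/(1−f) ≈ 11.216 × 0.1928/0.8072 ≈ 2.679 mcg/mL.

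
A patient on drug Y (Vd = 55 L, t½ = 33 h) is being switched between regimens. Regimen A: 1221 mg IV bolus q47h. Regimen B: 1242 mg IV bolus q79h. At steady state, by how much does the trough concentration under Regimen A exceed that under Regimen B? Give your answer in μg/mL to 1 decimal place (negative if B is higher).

7.9 μg/mL

Regimen A: f = (1/2)^(47/33) ≈ 0.3726; Cmin,ss = (1221/55)·f/(1−f) ≈ 13.184 μg/mL.
Regimen B: f = (1/2)^(79/33) ≈ 0.1903; Cmin,ss = (1242/55)·f/(1−f) ≈ 5.307 μg/mL.
Difference ≈ 13.184 − 5.307 ≈ 7.877 μg/mL.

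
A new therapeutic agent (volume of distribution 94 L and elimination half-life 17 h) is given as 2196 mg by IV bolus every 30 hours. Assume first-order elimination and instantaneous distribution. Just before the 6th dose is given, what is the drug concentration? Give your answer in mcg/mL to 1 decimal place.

9.7 mcg/mL

f = (1/2)^(τ/t½) = (1/2)^(30/17) ≈ 0.2943.
C₀ = D/Vd = 2196/94 ≈ 23.362 mcg/mL.
Before the 6th dose, 5 doses have been given. Superposition: Cmin = C₀·(f + f² + … + f^5).
≈ 23.362 × (0.2943 + 0.0866 + 0.0255 + 0.0075 + 0.0022) ≈ 23.362 × 0.4161 ≈ 9.721 mcg/mL.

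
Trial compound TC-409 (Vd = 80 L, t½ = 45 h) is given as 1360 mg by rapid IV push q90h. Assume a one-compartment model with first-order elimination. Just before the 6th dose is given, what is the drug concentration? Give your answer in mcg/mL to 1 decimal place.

f = (1/2)^(τ/t½) = (1/2)^(90/45) ≈ 0.2500.
C₀ = D/Vd = 1360/80 ≈ 17.000 mcg/mL.
Before the 6th dose, 5 doses have been given. Superposition: Cmin = C₀·(f + f² + … + f^5).
≈ 17.000 × (0.2500 + 0.0625 + 0.0156 + 0.0039 + 0.0010) ≈ 17.000 × 0.3330 ≈ 5.661 mcg/mL.

5.7 mcg/mL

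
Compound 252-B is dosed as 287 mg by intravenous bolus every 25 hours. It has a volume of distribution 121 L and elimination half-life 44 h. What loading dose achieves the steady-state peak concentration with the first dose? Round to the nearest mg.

882 mg

f = (1/2)^(25/44) ≈ 0.674466; accumulation ratio R = 1/(1−f) ≈ 3.07188.
Loading dose to hit Cmax,ss on first dose: D_load = D_maint·R ≈ 287 × 3.07188 ≈ 881.63 mg.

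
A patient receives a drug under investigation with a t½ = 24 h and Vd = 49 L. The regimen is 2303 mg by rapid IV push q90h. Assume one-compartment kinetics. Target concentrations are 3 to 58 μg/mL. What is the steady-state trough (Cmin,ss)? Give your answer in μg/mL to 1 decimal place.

3.8 μg/mL

Over one 90-h interval, 90/24 ≈ 3.75 half-lives elapse, leaving f ≈ 0.0743 of each dose.
At steady state, accumulation factor R = 1/(1 − e^(−kτ)) ≈ 1.0803.
Each bolus raises the concentration by D/Vd = 2303/49 ≈ 47.000 μg/mL.
Cmax,ss = C₀/(1 − f) ≈ 47.000/0.9257 ≈ 50.772 μg/mL.
Steady-state trough Cmin,ss = Cmax,ss·f ≈ 50.772 × 0.0743 ≈ 3.772 μg/mL.
Trough 3.8 μg/mL vs MEC 3 μg/mL: adequate.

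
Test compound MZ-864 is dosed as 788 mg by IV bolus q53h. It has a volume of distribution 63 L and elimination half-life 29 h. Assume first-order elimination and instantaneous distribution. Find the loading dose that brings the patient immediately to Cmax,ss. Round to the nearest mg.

f = (1/2)^(53/29) ≈ 0.281736; accumulation ratio R = 1/(1−f) ≈ 1.39225.
Loading dose to hit Cmax,ss on first dose: D_load = D_maint·R ≈ 788 × 1.39225 ≈ 1097.09 mg.

1097 mg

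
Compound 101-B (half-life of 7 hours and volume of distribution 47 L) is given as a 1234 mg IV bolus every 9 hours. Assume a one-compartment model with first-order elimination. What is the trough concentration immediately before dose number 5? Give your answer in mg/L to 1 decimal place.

17.7 mg/L

f = (1/2)^(τ/t½) = (1/2)^(9/7) ≈ 0.4102.
C₀ = D/Vd = 1234/47 ≈ 26.255 mg/L.
Before the 5th dose, 4 doses have been given. Superposition: Cmin = C₀·(f + f² + … + f^4).
≈ 26.255 × (0.4102 + 0.1683 + 0.0690 + 0.0283) ≈ 26.255 × 0.6758 ≈ 17.743 mg/L.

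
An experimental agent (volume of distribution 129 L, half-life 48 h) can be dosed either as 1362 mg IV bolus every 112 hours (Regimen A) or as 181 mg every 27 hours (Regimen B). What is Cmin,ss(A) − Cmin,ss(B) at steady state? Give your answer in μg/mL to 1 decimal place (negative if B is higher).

Regimen A: f = (1/2)^(112/48) ≈ 0.1984; Cmin,ss = (1362/129)·f/(1−f) ≈ 2.613 μg/mL.
Regimen B: f = (1/2)^(27/48) ≈ 0.6771; Cmin,ss = (181/129)·f/(1−f) ≈ 2.942 μg/mL.
Difference ≈ 2.613 − 2.942 ≈ -0.329 μg/mL.

-0.3 μg/mL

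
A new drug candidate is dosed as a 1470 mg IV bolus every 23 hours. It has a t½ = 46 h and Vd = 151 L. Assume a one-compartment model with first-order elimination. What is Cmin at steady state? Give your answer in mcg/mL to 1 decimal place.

23.5 mcg/mL

k = ln2/t½ = ln2/46 ≈ 0.015068 h⁻¹; fraction remaining f = e^(−kτ) = e^(−0.015068×23) ≈ 0.7071.
Single-dose peak C₀ = D/Vd = 1470/151 ≈ 9.735 mcg/mL.
Steady-state trough Cmin,ss = C₀·f/(1−f) ≈ 9.735 × 0.7071/0.2929 ≈ 23.502 mcg/mL.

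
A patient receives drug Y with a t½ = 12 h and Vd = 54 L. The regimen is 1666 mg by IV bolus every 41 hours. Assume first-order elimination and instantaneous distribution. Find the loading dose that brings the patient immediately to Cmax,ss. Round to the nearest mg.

1838 mg

f = (1/2)^(41/12) ≈ 0.093644; accumulation ratio R = 1/(1−f) ≈ 1.10332.
Loading dose to hit Cmax,ss on first dose: D_load = D_maint·R ≈ 1666 × 1.10332 ≈ 1838.13 mg.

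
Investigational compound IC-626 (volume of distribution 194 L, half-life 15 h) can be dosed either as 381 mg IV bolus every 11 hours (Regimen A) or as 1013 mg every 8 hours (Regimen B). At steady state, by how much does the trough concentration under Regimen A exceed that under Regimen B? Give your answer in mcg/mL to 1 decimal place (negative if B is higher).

Regimen A: f = (1/2)^(11/15) ≈ 0.6015; Cmin,ss = (381/194)·f/(1−f) ≈ 2.964 mcg/mL.
Regimen B: f = (1/2)^(8/15) ≈ 0.6910; Cmin,ss = (1013/194)·f/(1−f) ≈ 11.677 mcg/mL.
Difference ≈ 2.964 − 11.677 ≈ -8.713 mcg/mL.

-8.7 mcg/mL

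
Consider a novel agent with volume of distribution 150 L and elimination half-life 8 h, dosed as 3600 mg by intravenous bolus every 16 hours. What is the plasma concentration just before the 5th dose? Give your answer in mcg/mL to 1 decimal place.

f = (1/2)^(τ/t½) = (1/2)^(16/8) ≈ 0.2500.
C₀ = D/Vd = 3600/150 ≈ 24.000 mcg/mL.
Before the 5th dose, 4 doses have been given. Superposition: Cmin = C₀·(f + f² + … + f^4).
≈ 24.000 × (0.2500 + 0.0625 + 0.0156 + 0.0039) ≈ 24.000 × 0.3320 ≈ 7.968 mcg/mL.

8.0 mcg/mL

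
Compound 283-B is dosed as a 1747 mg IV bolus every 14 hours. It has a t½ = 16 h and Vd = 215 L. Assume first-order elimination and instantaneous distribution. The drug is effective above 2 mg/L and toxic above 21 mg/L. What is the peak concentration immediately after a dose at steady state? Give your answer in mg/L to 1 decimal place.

17.9 mg/L

τ/t½ = 14/16 ≈ 0.875, so fraction remaining f = (1/2)^(14/16) ≈ 0.5453.
At steady state, accumulation factor R = 1/(1 − e^(−kτ)) ≈ 2.1993.
Each bolus raises the concentration by D/Vd = 1747/215 ≈ 8.126 mg/L.
Steady-state peak Cmax,ss = C₀·R ≈ 8.126 × 2.1993 ≈ 17.872 mg/L.
Peak 17.9 mg/L vs MTC 21 mg/L: below toxic threshold.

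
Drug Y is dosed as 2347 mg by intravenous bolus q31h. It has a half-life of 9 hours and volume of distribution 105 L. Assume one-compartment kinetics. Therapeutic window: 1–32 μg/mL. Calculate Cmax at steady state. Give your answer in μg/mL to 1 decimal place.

τ/t½ = 31/9 ≈ 3.4444, so fraction remaining f = (1/2)^(31/9) ≈ 0.0919.
At steady state, accumulation factor R = 1/(1 − e^(−kτ)) ≈ 1.1012.
Single-dose peak C₀ = D/Vd = 2347/105 ≈ 22.352 μg/mL.
Steady-state peak Cmax,ss = C₀·R ≈ 22.352 × 1.1012 ≈ 24.614 μg/mL.
Peak 24.6 μg/mL vs MTC 32 μg/mL: below toxic threshold.

24.6 μg/mL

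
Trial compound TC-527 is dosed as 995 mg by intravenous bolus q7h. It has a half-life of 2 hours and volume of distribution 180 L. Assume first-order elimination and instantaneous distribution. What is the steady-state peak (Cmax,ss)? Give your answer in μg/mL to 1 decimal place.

τ/t½ = 7/2 ≈ 3.5, so fraction remaining f = (1/2)^(7/2) ≈ 0.0884.
At steady state, accumulation factor R = 1/(1 − e^(−kτ)) ≈ 1.0970.
Each bolus raises the concentration by D/Vd = 995/180 ≈ 5.528 μg/mL.
Steady-state peak Cmax,ss = C₀·R ≈ 5.528 × 1.0970 ≈ 6.064 μg/mL.

6.1 μg/mL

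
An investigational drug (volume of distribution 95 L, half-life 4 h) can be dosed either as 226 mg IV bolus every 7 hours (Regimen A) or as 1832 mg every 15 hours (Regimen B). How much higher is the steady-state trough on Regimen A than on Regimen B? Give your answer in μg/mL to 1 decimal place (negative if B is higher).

-0.5 μg/mL

Regimen A: f = (1/2)^(7/4) ≈ 0.2973; Cmin,ss = (226/95)·f/(1−f) ≈ 1.006 μg/mL.
Regimen B: f = (1/2)^(15/4) ≈ 0.0743; Cmin,ss = (1832/95)·f/(1−f) ≈ 1.548 μg/mL.
Difference ≈ 1.006 − 1.548 ≈ -0.542 μg/mL.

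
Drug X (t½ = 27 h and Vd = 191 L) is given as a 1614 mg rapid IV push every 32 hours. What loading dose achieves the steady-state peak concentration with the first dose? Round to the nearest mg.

2881 mg

f = (1/2)^(32/27) ≈ 0.439768; accumulation ratio R = 1/(1−f) ≈ 1.78497.
Loading dose to hit Cmax,ss on first dose: D_load = D_maint·R ≈ 1614 × 1.78497 ≈ 2880.94 mg.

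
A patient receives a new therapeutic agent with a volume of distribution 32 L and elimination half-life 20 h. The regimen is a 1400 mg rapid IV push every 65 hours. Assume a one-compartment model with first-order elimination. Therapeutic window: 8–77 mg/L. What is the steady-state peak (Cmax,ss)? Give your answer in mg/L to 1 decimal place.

k = ln2/t½ = ln2/20 ≈ 0.034657 h⁻¹; fraction remaining f = e^(−kτ) = e^(−0.034657×65) ≈ 0.1051.
At steady state, accumulation factor R = 1/(1 − e^(−kτ)) ≈ 1.1174.
Single-dose peak C₀ = D/Vd = 1400/32 ≈ 43.750 mg/L.
Steady-state peak Cmax,ss = C₀·R ≈ 43.750 × 1.1174 ≈ 48.886 mg/L.
Peak 48.9 mg/L vs MTC 77 mg/L: below toxic threshold.

48.9 mg/L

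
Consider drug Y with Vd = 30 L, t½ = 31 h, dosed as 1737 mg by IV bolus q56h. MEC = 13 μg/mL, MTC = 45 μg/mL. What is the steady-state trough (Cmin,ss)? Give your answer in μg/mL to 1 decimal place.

23.2 μg/mL

Over one 56-h interval, 56/31 ≈ 1.8065 half-lives elapse, leaving f ≈ 0.2859 of each dose.
At steady state, accumulation factor R = 1/(1 − e^(−kτ)) ≈ 1.4004.
Single-dose peak C₀ = D/Vd = 1737/30 ≈ 57.900 μg/mL.
Cmax,ss = C₀/(1 − f) ≈ 57.900/0.7141 ≈ 81.081 μg/mL.
Steady-state trough Cmin,ss = Cmax,ss·f ≈ 81.081 × 0.2859 ≈ 23.181 μg/mL.
Trough 23.2 μg/mL vs MEC 13 μg/mL: adequate.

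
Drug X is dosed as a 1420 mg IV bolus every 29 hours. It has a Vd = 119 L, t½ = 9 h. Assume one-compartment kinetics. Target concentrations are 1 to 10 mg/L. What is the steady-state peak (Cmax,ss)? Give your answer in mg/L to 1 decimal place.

τ/t½ = 29/9 ≈ 3.2222, so fraction remaining f = (1/2)^(29/9) ≈ 0.1072.
Accumulation ratio R = 1/(1 − f) ≈ 1/0.8928 ≈ 1.1201.
Single-dose peak C₀ = D/Vd = 1420/119 ≈ 11.933 mg/L.
Cmax,ss = C₀/(1 − f) ≈ 11.933/0.8928 ≈ 13.366 mg/L.
Peak 13.4 mg/L vs MTC 10 mg/L: exceeds toxic threshold.

13.4 mg/L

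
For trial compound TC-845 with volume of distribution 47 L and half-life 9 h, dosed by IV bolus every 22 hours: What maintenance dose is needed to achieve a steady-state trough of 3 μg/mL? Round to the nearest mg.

τ/t½ = 22/9 ≈ 2.4444, so f = (1/2)^(22/9) ≈ 0.183717.
Cmin,ss = (D/Vd)·f/(1−f), so D = Cmin,ss·Vd·(1−f)/f.
D = 3 × 47 × (1−f)/f ≈ 3 × 47 × 4.44315 ≈ 626.48 mg.

626 mg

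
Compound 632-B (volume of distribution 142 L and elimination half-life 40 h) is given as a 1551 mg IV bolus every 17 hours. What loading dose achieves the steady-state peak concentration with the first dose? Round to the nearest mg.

f = (1/2)^(17/40) ≈ 0.744839; accumulation ratio R = 1/(1−f) ≈ 3.91909.
Loading dose to hit Cmax,ss on first dose: D_load = D_maint·R ≈ 1551 × 3.91909 ≈ 6078.51 mg.

6079 mg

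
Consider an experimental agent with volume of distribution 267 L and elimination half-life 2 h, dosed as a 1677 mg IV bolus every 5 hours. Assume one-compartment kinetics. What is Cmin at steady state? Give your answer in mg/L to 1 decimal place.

1.3 mg/L

Over one 5-h interval, 5/2 ≈ 2.5 half-lives elapse, leaving f ≈ 0.1768 of each dose.
Single-dose peak C₀ = D/Vd = 1677/267 ≈ 6.281 mg/L.
Steady-state trough Cmin,ss = C₀·f/(1−f) ≈ 6.281 × 0.1768/0.8232 ≈ 1.349 mg/L.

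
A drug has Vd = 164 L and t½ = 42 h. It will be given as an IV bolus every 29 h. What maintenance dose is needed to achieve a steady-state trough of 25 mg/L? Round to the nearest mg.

τ/t½ = 29/42 ≈ 0.69048, so f = (1/2)^(29/42) ≈ 0.619649.
Cmin,ss = (D/Vd)·f/(1−f), so D = Cmin,ss·Vd·(1−f)/f.
D = 25 × 164 × (1−f)/f ≈ 25 × 164 × 0.61382 ≈ 2516.66 mg.

2517 mg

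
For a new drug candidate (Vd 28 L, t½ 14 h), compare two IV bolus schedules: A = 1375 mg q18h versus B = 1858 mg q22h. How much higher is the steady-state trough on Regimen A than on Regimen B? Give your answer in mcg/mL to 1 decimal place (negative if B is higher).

Regimen A: f = (1/2)^(18/14) ≈ 0.4102; Cmin,ss = (1375/28)·f/(1−f) ≈ 34.154 mcg/mL.
Regimen B: f = (1/2)^(22/14) ≈ 0.3365; Cmin,ss = (1858/28)·f/(1−f) ≈ 33.654 mcg/mL.
Difference ≈ 34.154 − 33.654 ≈ 0.500 mcg/mL.

0.5 mcg/mL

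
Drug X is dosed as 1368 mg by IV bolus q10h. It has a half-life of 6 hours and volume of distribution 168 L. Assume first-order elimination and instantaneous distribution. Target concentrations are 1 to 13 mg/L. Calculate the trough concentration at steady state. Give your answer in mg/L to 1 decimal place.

τ/t½ = 10/6 ≈ 1.6667, so fraction remaining f = (1/2)^(10/6) ≈ 0.3150.
Single-dose peak C₀ = D/Vd = 1368/168 ≈ 8.143 mg/L.
Steady-state trough Cmin,ss = C₀·f/(1−f) ≈ 8.143 × 0.3150/0.6850 ≈ 3.745 mg/L.
Trough 3.7 mg/L vs MEC 1 mg/L: adequate.

3.7 mg/L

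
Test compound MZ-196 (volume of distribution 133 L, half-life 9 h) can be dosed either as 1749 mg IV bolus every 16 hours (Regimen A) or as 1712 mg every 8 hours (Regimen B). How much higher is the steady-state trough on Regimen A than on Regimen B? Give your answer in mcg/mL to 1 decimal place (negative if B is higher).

-9.7 mcg/mL

Regimen A: f = (1/2)^(16/9) ≈ 0.2916; Cmin,ss = (1749/133)·f/(1−f) ≈ 5.413 mcg/mL.
Regimen B: f = (1/2)^(8/9) ≈ 0.5400; Cmin,ss = (1712/133)·f/(1−f) ≈ 15.111 mcg/mL.
Difference ≈ 5.413 − 15.111 ≈ -9.698 mcg/mL.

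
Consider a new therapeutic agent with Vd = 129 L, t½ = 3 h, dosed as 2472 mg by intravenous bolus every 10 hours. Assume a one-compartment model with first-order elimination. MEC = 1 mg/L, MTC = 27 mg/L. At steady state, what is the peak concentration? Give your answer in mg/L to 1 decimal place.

Over one 10-h interval, 10/3 ≈ 3.3333 half-lives elapse, leaving f ≈ 0.0992 of each dose.
Accumulation ratio R = 1/(1 − f) ≈ 1/0.9008 ≈ 1.1101.
Single-dose peak C₀ = D/Vd = 2472/129 ≈ 19.163 mg/L.
Steady-state peak Cmax,ss = C₀·R ≈ 19.163 × 1.1101 ≈ 21.273 mg/L.
Peak 21.3 mg/L vs MTC 27 mg/L: below toxic threshold.

21.3 mg/L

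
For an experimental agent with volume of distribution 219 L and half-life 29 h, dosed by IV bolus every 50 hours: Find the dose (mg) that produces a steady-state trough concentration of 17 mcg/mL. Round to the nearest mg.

τ/t½ = 50/29 ≈ 1.7241, so f = (1/2)^(50/29) ≈ 0.302679.
Cmin,ss = (D/Vd)·f/(1−f), so D = Cmin,ss·Vd·(1−f)/f.
D = 17 × 219 × (1−f)/f ≈ 17 × 219 × 2.30383 ≈ 8577.16 mg.

8577 mg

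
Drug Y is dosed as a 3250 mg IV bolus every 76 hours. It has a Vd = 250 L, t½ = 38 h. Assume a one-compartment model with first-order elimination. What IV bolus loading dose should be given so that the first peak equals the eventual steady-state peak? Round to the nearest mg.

4333 mg

f = (1/2)^(76/38) ≈ 0.250000; accumulation ratio R = 1/(1−f) ≈ 1.33333.
Loading dose to hit Cmax,ss on first dose: D_load = D_maint·R ≈ 3250 × 1.33333 ≈ 4333.32 mg.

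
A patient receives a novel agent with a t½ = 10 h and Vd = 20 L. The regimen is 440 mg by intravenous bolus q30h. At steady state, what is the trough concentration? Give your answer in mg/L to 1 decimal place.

The dosing interval is 3 half-lives, so f = 2^(−3) = 0.125.
At steady state, R = 1/(1 − 0.125) = 8/7.
Single-dose peak C₀ = D/Vd = 440/20 = 22 mg/L.
Steady-state peak Cmax,ss = C₀·R = 22 × 8/7 ≈ 25.143 mg/L.
Steady-state trough Cmin,ss = Cmax,ss·f ≈ 25.143 × 0.125 ≈ 3.143 mg/L.

3.1 mg/L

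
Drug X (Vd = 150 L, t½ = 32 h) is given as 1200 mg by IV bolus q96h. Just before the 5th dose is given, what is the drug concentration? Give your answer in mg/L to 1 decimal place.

f = (1/2)^(τ/t½) = (1/2)^(96/32) ≈ 0.1250.
C₀ = D/Vd = 1200/150 ≈ 8.000 mg/L.
Before the 5th dose, 4 doses have been given. Superposition: Cmin = C₀·(f + f² + … + f^4).
≈ 8.000 × (0.1250 + 0.0156 + 0.0020 + 0.0002) ≈ 8.000 × 0.1428 ≈ 1.142 mg/L.

1.1 mg/L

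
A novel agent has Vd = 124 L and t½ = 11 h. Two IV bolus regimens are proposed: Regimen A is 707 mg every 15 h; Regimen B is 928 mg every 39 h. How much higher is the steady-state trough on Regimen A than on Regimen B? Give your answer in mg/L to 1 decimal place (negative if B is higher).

Regimen A: f = (1/2)^(15/11) ≈ 0.3886; Cmin,ss = (707/124)·f/(1−f) ≈ 3.624 mg/L.
Regimen B: f = (1/2)^(39/11) ≈ 0.0856; Cmin,ss = (928/124)·f/(1−f) ≈ 0.701 mg/L.
Difference ≈ 3.624 − 0.701 ≈ 2.923 mg/L.

2.9 mg/L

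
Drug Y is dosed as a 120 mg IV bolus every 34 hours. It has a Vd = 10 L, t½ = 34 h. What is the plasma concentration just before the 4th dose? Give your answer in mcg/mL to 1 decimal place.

f = (1/2)^(τ/t½) = (1/2)^(34/34) ≈ 0.5000.
C₀ = D/Vd = 120/10 ≈ 12.000 mcg/mL.
Before the 4th dose, 3 doses have been given. Superposition: Cmin = C₀·(f + f² + … + f^3).
≈ 12.000 × (0.5000 + 0.2500 + 0.1250) ≈ 12.000 × 0.8750 ≈ 10.500 mcg/mL.

10.5 mcg/mL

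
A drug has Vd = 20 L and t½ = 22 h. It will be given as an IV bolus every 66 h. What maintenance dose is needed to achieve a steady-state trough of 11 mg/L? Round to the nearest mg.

τ/t½ = 66/22 ≈ 3, so f = (1/2)^(66/22) ≈ 0.125000.
Cmin,ss = (D/Vd)·f/(1−f), so D = Cmin,ss·Vd·(1−f)/f.
D = 11 × 20 × (1−f)/f ≈ 11 × 20 × 7.00000 ≈ 1540.00 mg.

1540 mg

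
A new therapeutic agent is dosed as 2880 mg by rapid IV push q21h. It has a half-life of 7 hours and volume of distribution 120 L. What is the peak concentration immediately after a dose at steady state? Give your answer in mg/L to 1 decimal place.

27.4 mg/L

The dosing interval is 3 half-lives, so f = 2^(−3) = 0.125.
Accumulation ratio R = 1/(1 − f) = 1/0.875 = 8/7.
Single-dose peak C₀ = D/Vd = 2880/120 = 24 mg/L.
Steady-state peak Cmax,ss = C₀·R = 24 × 8/7 ≈ 27.429 mg/L.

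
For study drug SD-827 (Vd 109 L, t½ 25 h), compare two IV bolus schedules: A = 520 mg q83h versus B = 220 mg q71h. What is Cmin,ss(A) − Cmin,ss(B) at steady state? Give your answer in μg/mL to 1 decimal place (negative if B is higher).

0.2 μg/mL

Regimen A: f = (1/2)^(83/25) ≈ 0.1001; Cmin,ss = (520/109)·f/(1−f) ≈ 0.531 μg/mL.
Regimen B: f = (1/2)^(71/25) ≈ 0.1397; Cmin,ss = (220/109)·f/(1−f) ≈ 0.328 μg/mL.
Difference ≈ 0.531 − 0.328 ≈ 0.203 μg/mL.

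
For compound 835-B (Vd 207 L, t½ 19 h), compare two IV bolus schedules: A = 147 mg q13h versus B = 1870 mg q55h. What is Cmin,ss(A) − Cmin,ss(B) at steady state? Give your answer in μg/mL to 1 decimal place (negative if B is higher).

-0.2 μg/mL

Regimen A: f = (1/2)^(13/19) ≈ 0.6223; Cmin,ss = (147/207)·f/(1−f) ≈ 1.170 μg/mL.
Regimen B: f = (1/2)^(55/19) ≈ 0.1345; Cmin,ss = (1870/207)·f/(1−f) ≈ 1.404 μg/mL.
Difference ≈ 1.170 − 1.404 ≈ -0.234 μg/mL.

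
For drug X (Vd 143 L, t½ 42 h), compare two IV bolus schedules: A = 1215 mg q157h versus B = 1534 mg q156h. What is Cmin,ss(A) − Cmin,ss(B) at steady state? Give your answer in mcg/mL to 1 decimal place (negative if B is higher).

Regimen A: f = (1/2)^(157/42) ≈ 0.0749; Cmin,ss = (1215/143)·f/(1−f) ≈ 0.688 mcg/mL.
Regimen B: f = (1/2)^(156/42) ≈ 0.0762; Cmin,ss = (1534/143)·f/(1−f) ≈ 0.885 mcg/mL.
Difference ≈ 0.688 − 0.885 ≈ -0.197 mcg/mL.

-0.2 mcg/mL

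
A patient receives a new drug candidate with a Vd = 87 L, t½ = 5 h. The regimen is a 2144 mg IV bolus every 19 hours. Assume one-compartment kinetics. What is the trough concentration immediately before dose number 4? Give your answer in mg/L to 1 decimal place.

1.9 mg/L

f = (1/2)^(τ/t½) = (1/2)^(19/5) ≈ 0.0718.
C₀ = D/Vd = 2144/87 ≈ 24.644 mg/L.
Before the 4th dose, 3 doses have been given. Superposition: Cmin = C₀·(f + f² + … + f^3).
≈ 24.644 × (0.0718 + 0.0052 + 0.0004) ≈ 24.644 × 0.0774 ≈ 1.907 mg/L.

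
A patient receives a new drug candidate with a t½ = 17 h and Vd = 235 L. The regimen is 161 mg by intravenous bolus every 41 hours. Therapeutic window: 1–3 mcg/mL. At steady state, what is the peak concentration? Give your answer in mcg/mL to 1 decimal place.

0.8 mcg/mL

Over one 41-h interval, 41/17 ≈ 2.4118 half-lives elapse, leaving f ≈ 0.1879 of each dose.
Accumulation ratio R = 1/(1 − f) ≈ 1/0.8121 ≈ 1.2314.
Single-dose peak C₀ = D/Vd = 161/235 ≈ 0.685 mcg/mL.
Steady-state peak Cmax,ss = C₀·R ≈ 0.685 × 1.2314 ≈ 0.844 mcg/mL.
Peak 0.8 mcg/mL vs MTC 3 mcg/mL: below toxic threshold.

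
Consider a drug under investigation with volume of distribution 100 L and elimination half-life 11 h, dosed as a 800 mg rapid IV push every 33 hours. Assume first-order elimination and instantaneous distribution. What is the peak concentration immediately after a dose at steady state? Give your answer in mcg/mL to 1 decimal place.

9.1 mcg/mL

The dosing interval is 3 half-lives, so f = 2^(−3) = 0.125.
At steady state, R = 1/(1 − 0.125) = 8/7.
Single-dose peak C₀ = D/Vd = 800/100 = 8 mcg/mL.
Steady-state peak Cmax,ss = C₀·R = 8 × 8/7 ≈ 9.143 mcg/mL.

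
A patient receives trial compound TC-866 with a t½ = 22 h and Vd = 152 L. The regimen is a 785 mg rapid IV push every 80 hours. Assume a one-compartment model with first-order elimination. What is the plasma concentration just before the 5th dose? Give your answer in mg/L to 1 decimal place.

f = (1/2)^(τ/t½) = (1/2)^(80/22) ≈ 0.0804.
C₀ = D/Vd = 785/152 ≈ 5.164 mg/L.
Before the 5th dose, 4 doses have been given. Superposition: Cmin = C₀·(f + f² + … + f^4).
≈ 5.164 × (0.0804 + 0.0065 + 0.0005 + 0.0000) ≈ 5.164 × 0.0874 ≈ 0.451 mg/L.

0.5 mg/L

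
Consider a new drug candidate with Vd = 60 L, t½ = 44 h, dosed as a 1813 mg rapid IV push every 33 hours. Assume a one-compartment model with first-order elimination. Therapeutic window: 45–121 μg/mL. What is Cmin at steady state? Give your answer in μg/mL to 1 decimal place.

τ/t½ = 33/44 ≈ 0.75, so fraction remaining f = (1/2)^(33/44) ≈ 0.5946.
Single-dose peak C₀ = D/Vd = 1813/60 ≈ 30.217 μg/mL.
Steady-state trough Cmin,ss = C₀·f/(1−f) ≈ 30.217 × 0.5946/0.4054 ≈ 44.319 μg/mL.
Trough 44.3 μg/mL vs MEC 45 μg/mL: subtherapeutic.

44.3 μg/mL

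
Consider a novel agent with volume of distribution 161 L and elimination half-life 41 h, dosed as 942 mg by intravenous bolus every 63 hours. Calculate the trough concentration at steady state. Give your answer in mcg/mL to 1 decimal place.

3.1 mcg/mL

k = ln2/t½ = ln2/41 ≈ 0.016906 h⁻¹; fraction remaining f = e^(−kτ) = e^(−0.016906×63) ≈ 0.3447.
Single-dose peak C₀ = D/Vd = 942/161 ≈ 5.851 mcg/mL.
Steady-state trough Cmin,ss = C₀·f/(1−f) ≈ 5.851 × 0.3447/0.6553 ≈ 3.078 mcg/mL.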